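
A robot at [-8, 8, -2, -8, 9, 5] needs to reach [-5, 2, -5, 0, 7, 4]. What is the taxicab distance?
23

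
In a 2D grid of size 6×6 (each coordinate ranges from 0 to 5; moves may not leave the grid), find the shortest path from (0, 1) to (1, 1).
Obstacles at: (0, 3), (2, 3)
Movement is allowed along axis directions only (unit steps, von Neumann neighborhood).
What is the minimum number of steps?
1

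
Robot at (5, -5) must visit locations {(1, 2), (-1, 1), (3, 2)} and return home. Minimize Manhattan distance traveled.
26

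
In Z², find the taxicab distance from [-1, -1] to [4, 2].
8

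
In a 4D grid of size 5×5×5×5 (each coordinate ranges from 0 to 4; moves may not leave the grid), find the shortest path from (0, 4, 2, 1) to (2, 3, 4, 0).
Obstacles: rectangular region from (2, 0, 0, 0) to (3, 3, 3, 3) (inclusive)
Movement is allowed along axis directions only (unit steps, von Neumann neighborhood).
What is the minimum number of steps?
6
(one shortest path: (0, 4, 2, 1) → (1, 4, 2, 1) → (2, 4, 2, 1) → (2, 4, 3, 1) → (2, 4, 4, 1) → (2, 3, 4, 1) → (2, 3, 4, 0))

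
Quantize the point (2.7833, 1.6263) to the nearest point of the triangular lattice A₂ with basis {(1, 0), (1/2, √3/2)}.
(3, 1.732)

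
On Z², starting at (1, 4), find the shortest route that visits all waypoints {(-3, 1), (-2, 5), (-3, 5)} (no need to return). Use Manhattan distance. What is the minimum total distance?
9
(one optimal route: (1, 4) → (-2, 5) → (-3, 5) → (-3, 1))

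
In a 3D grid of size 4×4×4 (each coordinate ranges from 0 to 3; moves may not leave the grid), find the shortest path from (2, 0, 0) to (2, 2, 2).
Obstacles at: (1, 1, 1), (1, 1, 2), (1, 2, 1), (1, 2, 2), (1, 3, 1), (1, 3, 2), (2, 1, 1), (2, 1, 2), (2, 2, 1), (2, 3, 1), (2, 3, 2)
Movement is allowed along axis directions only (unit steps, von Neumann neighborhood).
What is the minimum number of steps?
6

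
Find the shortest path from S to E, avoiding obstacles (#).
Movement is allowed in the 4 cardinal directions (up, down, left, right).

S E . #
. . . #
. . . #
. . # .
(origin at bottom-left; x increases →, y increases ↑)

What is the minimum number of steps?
1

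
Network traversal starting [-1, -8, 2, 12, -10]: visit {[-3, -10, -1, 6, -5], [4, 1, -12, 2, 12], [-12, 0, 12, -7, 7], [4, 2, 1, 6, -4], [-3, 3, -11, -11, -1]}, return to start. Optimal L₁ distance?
220
(one optimal route: (-1, -8, 2, 12, -10) → (-3, -10, -1, 6, -5) → (-12, 0, 12, -7, 7) → (-3, 3, -11, -11, -1) → (4, 1, -12, 2, 12) → (4, 2, 1, 6, -4) → (-1, -8, 2, 12, -10))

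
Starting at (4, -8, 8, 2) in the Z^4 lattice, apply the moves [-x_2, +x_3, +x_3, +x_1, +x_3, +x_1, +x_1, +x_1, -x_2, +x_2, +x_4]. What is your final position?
(8, -9, 11, 3)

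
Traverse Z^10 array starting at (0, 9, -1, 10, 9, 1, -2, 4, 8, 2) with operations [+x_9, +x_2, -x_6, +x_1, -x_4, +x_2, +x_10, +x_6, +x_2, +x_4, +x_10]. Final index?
(1, 12, -1, 10, 9, 1, -2, 4, 9, 4)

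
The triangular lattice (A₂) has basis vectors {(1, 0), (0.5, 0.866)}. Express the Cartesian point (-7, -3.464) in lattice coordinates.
-5b₁ - 4b₂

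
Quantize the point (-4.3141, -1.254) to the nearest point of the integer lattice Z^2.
(-4, -1)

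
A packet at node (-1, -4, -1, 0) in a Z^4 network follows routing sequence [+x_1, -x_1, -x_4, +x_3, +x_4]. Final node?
(-1, -4, 0, 0)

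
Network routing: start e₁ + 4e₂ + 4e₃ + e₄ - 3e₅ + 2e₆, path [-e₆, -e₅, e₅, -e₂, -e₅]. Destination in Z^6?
(1, 3, 4, 1, -4, 1)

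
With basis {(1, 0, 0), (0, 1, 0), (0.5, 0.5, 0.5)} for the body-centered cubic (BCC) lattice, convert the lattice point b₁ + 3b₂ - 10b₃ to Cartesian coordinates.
(-4, -2, -5)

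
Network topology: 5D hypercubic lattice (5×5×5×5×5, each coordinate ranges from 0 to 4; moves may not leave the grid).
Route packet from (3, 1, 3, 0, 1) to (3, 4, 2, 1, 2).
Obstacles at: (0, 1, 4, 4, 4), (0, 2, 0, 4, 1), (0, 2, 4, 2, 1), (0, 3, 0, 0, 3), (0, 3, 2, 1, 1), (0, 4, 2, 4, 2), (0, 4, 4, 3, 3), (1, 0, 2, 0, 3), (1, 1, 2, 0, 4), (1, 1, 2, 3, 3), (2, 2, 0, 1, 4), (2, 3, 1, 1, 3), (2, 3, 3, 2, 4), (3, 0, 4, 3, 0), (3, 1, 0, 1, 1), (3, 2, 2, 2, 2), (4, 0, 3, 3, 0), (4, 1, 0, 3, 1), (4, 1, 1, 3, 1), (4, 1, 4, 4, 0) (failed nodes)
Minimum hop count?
6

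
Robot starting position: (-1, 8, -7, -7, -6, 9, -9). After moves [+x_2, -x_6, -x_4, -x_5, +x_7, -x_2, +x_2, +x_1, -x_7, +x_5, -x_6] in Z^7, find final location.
(0, 9, -7, -8, -6, 7, -9)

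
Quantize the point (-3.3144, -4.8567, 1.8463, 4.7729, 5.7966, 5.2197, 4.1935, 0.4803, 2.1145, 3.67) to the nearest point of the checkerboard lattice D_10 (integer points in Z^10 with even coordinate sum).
(-3, -5, 2, 5, 6, 5, 4, 0, 2, 4)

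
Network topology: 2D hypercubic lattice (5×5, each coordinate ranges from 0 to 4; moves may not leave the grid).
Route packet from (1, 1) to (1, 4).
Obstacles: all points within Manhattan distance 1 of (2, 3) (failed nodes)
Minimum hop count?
5
(one shortest path: (1, 1) → (0, 1) → (0, 2) → (0, 3) → (0, 4) → (1, 4))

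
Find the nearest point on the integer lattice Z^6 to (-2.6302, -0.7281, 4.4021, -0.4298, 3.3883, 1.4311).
(-3, -1, 4, 0, 3, 1)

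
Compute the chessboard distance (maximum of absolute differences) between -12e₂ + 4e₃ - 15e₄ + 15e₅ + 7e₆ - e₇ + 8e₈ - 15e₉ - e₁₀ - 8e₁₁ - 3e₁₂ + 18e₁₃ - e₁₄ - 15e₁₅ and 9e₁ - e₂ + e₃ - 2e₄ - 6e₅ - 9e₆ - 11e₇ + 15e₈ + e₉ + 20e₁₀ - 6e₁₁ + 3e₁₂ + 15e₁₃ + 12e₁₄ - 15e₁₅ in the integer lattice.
21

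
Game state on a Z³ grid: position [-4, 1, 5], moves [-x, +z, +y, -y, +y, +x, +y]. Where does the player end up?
(-4, 3, 6)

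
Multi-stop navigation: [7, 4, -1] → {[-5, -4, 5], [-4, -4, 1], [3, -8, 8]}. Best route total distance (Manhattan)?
41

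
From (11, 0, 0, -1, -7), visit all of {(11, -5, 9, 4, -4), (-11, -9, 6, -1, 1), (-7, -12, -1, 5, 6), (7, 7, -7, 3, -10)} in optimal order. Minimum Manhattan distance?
128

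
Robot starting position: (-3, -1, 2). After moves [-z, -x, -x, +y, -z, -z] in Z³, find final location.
(-5, 0, -1)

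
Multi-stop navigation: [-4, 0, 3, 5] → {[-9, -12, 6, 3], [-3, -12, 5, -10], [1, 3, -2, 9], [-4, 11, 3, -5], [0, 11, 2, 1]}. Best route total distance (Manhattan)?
100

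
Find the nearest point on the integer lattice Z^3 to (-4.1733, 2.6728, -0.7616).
(-4, 3, -1)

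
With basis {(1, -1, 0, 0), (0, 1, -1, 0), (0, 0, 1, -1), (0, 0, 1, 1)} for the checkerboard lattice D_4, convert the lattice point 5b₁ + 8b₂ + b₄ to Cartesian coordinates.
(5, 3, -7, 1)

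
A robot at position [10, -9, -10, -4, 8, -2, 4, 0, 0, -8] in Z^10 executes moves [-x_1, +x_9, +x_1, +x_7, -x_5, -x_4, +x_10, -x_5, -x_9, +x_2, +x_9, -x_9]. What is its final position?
(10, -8, -10, -5, 6, -2, 5, 0, 0, -7)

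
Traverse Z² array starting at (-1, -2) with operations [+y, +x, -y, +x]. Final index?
(1, -2)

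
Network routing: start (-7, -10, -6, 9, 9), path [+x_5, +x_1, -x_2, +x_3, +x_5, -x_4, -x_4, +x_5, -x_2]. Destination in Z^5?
(-6, -12, -5, 7, 12)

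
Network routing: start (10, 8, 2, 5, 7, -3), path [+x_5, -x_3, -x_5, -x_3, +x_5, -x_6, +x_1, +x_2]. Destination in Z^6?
(11, 9, 0, 5, 8, -4)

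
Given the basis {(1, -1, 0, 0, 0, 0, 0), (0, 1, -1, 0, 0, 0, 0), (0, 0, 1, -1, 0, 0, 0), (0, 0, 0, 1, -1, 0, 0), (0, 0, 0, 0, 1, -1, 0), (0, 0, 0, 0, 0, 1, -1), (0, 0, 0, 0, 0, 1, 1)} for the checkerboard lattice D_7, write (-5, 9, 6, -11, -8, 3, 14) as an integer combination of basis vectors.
-5b₁ + 4b₂ + 10b₃ - b₄ - 9b₅ - 10b₆ + 4b₇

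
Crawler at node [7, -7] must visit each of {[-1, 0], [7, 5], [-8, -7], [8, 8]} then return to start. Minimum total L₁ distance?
62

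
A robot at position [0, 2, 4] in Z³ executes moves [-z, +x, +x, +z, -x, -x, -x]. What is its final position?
(-1, 2, 4)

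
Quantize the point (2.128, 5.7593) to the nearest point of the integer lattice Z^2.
(2, 6)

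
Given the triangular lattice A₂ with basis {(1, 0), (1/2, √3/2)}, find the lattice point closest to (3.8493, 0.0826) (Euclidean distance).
(4, 0)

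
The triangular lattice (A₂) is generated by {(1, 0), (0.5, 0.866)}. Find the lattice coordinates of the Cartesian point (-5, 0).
-5b₁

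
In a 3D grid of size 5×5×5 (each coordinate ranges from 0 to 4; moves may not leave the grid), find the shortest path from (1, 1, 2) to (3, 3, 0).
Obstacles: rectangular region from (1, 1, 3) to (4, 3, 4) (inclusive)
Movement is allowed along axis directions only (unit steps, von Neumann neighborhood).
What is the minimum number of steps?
6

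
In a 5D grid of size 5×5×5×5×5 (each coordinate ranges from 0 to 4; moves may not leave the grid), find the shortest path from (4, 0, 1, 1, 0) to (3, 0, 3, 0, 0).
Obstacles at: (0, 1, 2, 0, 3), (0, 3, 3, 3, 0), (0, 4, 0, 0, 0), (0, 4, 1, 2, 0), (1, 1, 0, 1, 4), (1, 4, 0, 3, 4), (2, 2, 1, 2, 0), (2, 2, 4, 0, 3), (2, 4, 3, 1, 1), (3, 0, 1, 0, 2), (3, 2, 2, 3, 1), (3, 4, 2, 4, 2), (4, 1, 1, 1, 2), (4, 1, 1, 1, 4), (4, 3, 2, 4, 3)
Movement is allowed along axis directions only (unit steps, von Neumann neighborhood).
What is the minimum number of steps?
4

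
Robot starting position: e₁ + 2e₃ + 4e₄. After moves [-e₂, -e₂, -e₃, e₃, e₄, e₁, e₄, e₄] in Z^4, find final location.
(2, -2, 2, 7)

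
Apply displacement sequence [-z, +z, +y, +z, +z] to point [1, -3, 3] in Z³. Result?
(1, -2, 5)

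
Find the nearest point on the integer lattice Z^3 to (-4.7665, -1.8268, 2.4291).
(-5, -2, 2)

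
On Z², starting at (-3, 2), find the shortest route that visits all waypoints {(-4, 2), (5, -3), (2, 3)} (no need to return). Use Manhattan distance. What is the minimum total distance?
17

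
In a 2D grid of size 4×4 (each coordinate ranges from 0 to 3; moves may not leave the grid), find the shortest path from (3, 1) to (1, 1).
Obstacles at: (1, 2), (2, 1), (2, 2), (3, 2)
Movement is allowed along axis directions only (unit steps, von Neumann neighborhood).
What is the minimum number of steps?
4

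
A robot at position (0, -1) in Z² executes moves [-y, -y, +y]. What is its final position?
(0, -2)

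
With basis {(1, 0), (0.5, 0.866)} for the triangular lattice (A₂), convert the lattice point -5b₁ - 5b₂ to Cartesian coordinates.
(-7.5, -4.33)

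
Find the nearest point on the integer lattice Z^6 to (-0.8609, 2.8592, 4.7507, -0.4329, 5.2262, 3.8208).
(-1, 3, 5, 0, 5, 4)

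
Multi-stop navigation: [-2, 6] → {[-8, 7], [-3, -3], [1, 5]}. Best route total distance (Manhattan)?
30
(one optimal route: (-2, 6) → (-8, 7) → (1, 5) → (-3, -3))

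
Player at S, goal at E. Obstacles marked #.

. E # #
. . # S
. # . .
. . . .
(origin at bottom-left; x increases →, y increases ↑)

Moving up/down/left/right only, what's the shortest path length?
9
(one shortest path: (3, 2) → (3, 1) → (2, 1) → (2, 0) → (1, 0) → (0, 0) → (0, 1) → (0, 2) → (1, 2) → (1, 3))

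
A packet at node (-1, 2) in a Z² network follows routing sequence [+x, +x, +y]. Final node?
(1, 3)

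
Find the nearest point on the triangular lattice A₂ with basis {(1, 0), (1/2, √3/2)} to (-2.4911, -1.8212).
(-2, -1.732)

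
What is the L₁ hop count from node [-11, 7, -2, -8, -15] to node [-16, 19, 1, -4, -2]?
37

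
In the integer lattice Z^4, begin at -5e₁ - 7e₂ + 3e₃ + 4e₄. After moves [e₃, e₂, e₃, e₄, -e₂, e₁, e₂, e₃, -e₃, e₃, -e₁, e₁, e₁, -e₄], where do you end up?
(-3, -6, 6, 4)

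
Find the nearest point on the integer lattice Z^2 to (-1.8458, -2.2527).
(-2, -2)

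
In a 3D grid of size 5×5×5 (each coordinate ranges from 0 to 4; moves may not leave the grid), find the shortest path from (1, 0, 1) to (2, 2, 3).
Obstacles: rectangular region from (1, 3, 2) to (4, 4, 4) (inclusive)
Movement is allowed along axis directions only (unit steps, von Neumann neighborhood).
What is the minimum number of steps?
5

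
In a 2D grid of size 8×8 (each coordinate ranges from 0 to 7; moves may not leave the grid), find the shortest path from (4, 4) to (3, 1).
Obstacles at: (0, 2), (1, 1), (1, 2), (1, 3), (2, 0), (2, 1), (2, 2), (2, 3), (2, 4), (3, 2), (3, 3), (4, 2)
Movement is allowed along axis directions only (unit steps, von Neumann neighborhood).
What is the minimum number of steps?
6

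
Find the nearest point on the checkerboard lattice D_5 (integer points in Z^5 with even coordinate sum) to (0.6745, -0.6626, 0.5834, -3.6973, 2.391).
(1, -1, 0, -4, 2)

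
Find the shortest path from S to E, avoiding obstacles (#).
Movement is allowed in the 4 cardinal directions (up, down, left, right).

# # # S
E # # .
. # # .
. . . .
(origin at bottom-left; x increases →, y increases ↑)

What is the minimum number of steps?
8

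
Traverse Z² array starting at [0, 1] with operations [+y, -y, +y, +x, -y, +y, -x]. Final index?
(0, 2)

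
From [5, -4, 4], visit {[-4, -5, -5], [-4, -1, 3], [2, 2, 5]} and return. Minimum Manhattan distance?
52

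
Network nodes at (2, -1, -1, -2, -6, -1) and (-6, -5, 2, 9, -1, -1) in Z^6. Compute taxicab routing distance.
31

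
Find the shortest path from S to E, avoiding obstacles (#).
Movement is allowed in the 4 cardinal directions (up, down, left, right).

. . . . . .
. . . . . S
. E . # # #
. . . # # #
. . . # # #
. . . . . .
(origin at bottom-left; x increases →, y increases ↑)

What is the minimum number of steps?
5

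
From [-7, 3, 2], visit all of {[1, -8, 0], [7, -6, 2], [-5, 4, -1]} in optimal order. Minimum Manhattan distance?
35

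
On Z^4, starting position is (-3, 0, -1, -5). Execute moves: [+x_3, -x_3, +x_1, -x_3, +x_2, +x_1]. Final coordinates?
(-1, 1, -2, -5)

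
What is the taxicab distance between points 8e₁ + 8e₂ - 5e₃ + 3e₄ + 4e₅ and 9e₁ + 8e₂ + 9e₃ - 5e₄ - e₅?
28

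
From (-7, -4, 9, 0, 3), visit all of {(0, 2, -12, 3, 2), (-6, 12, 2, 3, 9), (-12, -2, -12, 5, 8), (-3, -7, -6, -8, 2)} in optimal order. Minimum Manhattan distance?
121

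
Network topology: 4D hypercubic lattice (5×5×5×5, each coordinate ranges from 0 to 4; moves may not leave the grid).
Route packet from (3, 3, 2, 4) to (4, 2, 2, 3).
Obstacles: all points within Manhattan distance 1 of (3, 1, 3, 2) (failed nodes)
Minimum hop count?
3
(one shortest path: (3, 3, 2, 4) → (4, 3, 2, 4) → (4, 2, 2, 4) → (4, 2, 2, 3))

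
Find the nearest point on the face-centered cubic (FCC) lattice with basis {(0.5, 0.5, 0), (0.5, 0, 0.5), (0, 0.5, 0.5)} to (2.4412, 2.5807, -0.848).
(2.5, 2.5, -1)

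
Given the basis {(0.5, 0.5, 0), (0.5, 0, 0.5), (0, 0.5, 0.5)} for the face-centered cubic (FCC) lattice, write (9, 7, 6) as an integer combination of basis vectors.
10b₁ + 8b₂ + 4b₃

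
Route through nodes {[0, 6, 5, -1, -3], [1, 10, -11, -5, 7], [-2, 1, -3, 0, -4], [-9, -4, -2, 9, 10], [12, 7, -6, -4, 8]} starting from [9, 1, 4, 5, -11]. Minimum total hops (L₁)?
153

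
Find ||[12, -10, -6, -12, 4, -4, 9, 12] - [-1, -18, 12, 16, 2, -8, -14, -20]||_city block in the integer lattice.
128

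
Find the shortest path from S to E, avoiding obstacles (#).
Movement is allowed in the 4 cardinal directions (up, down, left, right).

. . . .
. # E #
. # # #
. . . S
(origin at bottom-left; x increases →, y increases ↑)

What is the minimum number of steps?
9
(one shortest path: (3, 0) → (2, 0) → (1, 0) → (0, 0) → (0, 1) → (0, 2) → (0, 3) → (1, 3) → (2, 3) → (2, 2))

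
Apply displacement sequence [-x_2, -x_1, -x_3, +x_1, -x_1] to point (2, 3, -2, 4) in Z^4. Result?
(1, 2, -3, 4)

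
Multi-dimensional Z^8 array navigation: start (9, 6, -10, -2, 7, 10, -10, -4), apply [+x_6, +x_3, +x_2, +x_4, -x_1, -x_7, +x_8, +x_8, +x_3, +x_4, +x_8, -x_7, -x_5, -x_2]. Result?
(8, 6, -8, 0, 6, 11, -12, -1)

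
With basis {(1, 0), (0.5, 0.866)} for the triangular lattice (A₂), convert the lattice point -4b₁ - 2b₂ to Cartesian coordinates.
(-5, -1.732)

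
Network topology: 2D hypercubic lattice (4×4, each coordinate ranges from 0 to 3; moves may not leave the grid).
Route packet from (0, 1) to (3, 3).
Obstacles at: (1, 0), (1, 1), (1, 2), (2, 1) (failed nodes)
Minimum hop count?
5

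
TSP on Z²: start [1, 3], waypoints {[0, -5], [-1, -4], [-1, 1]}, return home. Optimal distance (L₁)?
20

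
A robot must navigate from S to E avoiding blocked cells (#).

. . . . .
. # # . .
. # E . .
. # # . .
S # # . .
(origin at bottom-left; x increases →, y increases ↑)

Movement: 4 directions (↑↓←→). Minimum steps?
10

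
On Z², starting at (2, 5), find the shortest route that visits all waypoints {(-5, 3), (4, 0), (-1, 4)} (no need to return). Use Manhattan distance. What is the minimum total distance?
21
(one optimal route: (2, 5) → (4, 0) → (-1, 4) → (-5, 3))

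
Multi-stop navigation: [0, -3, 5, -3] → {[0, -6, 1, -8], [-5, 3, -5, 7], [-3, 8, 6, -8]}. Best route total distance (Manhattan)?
67
(one optimal route: (0, -3, 5, -3) → (0, -6, 1, -8) → (-3, 8, 6, -8) → (-5, 3, -5, 7))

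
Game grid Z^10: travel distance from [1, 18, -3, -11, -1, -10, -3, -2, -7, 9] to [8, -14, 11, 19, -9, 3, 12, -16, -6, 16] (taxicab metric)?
141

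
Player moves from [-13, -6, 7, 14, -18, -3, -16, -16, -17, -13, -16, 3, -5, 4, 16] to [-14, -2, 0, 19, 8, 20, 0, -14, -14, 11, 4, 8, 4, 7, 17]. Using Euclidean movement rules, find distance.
51.5461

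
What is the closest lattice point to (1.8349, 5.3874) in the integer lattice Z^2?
(2, 5)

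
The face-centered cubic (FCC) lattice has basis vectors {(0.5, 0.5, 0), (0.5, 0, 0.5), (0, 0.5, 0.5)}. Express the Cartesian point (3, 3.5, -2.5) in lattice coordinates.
9b₁ - 3b₂ - 2b₃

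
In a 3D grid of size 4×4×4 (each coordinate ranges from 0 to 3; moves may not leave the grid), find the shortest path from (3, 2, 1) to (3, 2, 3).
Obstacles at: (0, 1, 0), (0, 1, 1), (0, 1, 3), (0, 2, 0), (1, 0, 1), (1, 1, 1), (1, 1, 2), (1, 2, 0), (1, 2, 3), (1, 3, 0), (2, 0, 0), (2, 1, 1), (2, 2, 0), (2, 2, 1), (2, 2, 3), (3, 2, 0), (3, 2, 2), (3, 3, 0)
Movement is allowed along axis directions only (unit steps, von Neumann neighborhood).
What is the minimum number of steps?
4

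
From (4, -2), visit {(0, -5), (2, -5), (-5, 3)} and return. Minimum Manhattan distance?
34
(one optimal route: (4, -2) → (2, -5) → (0, -5) → (-5, 3) → (4, -2))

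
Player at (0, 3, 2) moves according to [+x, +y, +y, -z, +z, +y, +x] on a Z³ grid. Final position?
(2, 6, 2)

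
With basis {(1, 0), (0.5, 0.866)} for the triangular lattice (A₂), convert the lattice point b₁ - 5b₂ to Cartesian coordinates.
(-1.5, -4.33)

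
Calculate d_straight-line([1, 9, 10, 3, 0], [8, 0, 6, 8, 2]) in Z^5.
13.2288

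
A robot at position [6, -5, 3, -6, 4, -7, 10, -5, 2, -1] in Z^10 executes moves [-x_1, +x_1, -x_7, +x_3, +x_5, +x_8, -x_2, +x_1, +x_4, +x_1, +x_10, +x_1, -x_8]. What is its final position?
(9, -6, 4, -5, 5, -7, 9, -5, 2, 0)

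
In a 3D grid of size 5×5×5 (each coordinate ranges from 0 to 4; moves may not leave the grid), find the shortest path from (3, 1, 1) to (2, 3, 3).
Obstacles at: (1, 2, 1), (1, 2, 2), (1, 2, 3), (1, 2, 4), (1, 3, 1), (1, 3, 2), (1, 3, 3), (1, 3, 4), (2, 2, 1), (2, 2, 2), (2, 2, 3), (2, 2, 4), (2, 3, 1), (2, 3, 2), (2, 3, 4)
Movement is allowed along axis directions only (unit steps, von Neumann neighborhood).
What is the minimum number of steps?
5
(one shortest path: (3, 1, 1) → (3, 2, 1) → (3, 3, 1) → (3, 3, 2) → (3, 3, 3) → (2, 3, 3))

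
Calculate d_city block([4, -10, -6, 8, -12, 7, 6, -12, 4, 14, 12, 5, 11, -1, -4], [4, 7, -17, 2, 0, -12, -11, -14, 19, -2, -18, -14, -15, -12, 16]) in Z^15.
221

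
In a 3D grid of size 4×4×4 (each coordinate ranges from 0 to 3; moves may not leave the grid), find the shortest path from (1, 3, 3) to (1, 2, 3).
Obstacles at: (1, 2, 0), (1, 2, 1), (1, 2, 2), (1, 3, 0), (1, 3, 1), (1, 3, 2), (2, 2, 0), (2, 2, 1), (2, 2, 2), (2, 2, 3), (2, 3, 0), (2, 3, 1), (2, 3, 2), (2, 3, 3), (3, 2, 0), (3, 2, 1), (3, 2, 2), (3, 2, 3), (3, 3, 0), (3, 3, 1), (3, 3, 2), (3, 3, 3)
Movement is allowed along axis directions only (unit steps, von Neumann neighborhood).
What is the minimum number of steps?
1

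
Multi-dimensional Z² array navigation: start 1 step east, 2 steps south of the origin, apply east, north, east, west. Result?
(2, -1)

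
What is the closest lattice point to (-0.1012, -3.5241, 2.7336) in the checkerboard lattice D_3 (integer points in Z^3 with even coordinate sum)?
(0, -3, 3)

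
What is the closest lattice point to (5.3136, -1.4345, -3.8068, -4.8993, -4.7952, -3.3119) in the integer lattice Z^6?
(5, -1, -4, -5, -5, -3)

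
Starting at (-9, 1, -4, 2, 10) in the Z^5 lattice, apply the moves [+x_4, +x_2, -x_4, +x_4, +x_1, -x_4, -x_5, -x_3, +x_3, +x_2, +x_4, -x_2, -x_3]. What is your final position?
(-8, 2, -5, 3, 9)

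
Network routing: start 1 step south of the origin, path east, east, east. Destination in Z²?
(3, -1)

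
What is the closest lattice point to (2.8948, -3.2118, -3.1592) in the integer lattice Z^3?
(3, -3, -3)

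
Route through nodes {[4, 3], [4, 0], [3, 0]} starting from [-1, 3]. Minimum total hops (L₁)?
9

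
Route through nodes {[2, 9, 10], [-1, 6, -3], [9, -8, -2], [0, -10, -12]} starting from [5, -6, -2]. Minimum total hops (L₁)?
72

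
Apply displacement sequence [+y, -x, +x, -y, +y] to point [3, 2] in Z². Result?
(3, 3)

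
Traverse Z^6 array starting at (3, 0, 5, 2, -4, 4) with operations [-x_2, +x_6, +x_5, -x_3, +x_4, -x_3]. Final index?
(3, -1, 3, 3, -3, 5)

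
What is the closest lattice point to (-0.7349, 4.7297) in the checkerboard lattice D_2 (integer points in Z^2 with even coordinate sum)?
(-1, 5)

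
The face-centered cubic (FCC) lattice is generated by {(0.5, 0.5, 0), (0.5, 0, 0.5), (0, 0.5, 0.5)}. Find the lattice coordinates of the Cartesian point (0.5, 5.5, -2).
8b₁ - 7b₂ + 3b₃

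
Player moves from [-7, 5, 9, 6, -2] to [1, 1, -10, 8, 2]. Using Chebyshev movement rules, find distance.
19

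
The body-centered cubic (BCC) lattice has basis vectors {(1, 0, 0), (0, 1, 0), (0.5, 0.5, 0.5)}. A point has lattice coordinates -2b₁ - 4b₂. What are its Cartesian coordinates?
(-2, -4, 0)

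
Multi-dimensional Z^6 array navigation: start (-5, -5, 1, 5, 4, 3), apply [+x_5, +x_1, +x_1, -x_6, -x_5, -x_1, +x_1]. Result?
(-3, -5, 1, 5, 4, 2)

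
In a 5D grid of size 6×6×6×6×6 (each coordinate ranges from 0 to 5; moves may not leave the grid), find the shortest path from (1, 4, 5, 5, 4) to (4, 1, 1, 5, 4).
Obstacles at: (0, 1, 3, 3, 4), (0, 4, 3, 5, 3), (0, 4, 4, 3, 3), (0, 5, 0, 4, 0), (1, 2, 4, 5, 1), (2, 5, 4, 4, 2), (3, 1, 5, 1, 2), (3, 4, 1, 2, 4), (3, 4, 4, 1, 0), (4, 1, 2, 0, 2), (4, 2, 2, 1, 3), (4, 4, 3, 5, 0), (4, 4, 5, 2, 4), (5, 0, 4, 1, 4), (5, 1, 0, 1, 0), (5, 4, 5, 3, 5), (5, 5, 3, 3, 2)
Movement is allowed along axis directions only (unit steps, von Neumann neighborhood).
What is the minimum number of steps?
10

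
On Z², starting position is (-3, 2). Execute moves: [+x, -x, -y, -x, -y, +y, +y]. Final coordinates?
(-4, 2)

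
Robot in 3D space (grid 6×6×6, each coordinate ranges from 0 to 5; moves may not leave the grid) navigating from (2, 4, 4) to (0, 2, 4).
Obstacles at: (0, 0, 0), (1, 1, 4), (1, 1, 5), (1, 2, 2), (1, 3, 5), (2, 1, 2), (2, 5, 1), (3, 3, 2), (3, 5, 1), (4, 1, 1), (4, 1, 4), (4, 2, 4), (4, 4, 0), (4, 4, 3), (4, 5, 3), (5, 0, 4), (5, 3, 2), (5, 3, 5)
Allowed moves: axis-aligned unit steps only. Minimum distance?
4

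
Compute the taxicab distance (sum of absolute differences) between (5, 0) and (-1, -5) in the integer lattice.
11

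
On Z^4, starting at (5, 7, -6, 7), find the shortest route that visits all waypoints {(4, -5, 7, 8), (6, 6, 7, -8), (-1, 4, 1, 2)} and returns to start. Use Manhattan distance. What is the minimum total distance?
102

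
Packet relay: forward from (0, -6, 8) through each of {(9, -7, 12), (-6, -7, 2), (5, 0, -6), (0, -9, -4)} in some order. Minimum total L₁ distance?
69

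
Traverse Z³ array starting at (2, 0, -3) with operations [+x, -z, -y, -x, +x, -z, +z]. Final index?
(3, -1, -4)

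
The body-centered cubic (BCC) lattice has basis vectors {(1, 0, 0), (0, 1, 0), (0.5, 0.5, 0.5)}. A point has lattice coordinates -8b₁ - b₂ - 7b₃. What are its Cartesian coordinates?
(-11.5, -4.5, -3.5)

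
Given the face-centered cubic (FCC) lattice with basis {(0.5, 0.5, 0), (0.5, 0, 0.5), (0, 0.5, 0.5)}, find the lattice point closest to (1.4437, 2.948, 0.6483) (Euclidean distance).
(1.5, 3, 0.5)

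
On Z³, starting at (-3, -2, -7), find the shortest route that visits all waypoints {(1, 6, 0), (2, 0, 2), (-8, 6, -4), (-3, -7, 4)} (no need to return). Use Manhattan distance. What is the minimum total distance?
52
(one optimal route: (-3, -2, -7) → (-8, 6, -4) → (1, 6, 0) → (2, 0, 2) → (-3, -7, 4))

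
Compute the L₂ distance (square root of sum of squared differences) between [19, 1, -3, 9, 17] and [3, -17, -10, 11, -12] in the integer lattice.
38.3927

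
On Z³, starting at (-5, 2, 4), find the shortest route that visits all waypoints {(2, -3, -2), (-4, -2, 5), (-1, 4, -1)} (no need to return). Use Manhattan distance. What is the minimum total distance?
31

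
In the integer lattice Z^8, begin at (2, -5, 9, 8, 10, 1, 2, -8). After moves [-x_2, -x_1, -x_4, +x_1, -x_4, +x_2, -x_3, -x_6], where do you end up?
(2, -5, 8, 6, 10, 0, 2, -8)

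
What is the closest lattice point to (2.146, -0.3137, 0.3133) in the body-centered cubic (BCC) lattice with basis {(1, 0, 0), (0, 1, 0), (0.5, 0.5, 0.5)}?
(2.5, -0.5, 0.5)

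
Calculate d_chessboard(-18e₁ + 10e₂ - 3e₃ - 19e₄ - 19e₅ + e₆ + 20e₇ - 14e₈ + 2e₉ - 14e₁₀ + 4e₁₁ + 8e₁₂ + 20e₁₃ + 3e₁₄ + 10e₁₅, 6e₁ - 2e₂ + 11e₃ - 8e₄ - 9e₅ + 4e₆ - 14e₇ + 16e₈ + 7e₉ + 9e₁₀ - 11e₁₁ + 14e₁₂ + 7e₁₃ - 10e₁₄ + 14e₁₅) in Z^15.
34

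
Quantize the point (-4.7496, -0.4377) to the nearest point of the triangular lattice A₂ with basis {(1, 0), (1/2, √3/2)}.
(-4.5, -0.866)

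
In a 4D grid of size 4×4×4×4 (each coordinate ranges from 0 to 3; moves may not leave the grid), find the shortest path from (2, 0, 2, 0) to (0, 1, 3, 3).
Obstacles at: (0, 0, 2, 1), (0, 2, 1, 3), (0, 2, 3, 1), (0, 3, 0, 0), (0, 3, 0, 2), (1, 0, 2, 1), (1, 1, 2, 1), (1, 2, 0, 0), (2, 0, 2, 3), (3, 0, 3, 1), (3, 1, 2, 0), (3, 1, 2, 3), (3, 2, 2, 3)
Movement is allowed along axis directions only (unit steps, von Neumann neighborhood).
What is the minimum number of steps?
7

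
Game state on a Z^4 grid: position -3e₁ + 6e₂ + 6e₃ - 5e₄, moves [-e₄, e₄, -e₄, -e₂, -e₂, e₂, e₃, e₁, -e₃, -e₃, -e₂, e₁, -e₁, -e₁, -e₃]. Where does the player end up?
(-3, 4, 4, -6)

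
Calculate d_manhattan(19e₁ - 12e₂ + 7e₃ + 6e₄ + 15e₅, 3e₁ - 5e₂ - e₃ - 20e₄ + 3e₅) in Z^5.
69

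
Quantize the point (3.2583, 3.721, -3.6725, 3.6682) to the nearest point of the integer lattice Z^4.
(3, 4, -4, 4)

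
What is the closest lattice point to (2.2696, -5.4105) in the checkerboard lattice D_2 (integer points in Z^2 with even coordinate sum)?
(2, -6)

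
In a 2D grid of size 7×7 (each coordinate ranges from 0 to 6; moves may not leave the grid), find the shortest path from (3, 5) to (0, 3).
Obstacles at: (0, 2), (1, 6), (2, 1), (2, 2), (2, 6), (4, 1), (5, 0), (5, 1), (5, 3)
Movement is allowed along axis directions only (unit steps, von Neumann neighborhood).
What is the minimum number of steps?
5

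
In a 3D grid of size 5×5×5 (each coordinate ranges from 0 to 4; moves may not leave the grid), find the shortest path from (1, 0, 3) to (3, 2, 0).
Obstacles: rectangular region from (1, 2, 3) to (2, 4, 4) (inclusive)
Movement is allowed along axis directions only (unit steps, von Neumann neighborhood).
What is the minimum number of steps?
7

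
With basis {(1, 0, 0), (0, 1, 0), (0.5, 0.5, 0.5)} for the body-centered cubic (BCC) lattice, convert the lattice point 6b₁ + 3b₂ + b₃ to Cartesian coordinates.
(6.5, 3.5, 0.5)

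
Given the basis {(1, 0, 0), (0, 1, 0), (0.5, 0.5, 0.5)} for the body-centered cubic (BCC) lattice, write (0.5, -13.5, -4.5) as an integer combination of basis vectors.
5b₁ - 9b₂ - 9b₃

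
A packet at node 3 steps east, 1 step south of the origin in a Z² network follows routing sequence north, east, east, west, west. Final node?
(3, 0)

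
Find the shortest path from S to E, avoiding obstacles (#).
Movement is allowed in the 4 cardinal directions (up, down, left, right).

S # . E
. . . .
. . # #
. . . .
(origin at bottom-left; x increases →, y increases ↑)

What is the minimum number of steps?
5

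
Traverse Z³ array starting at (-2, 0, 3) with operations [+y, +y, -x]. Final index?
(-3, 2, 3)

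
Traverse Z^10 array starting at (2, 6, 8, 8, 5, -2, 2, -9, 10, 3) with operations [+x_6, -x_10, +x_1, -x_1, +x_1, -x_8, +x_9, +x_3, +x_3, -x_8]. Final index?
(3, 6, 10, 8, 5, -1, 2, -11, 11, 2)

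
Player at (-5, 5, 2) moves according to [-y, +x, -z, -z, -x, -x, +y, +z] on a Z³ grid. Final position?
(-6, 5, 1)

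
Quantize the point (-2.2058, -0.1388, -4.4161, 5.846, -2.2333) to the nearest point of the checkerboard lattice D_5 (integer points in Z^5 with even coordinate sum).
(-2, 0, -4, 6, -2)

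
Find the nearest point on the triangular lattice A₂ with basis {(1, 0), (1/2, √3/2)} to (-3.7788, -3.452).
(-4, -3.464)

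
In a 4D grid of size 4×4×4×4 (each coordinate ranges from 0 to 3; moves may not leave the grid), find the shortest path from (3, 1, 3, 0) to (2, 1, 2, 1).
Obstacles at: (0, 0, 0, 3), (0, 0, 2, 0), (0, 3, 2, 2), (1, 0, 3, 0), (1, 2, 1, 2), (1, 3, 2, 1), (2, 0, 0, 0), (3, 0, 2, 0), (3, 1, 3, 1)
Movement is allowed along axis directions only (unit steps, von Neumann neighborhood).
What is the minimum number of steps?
3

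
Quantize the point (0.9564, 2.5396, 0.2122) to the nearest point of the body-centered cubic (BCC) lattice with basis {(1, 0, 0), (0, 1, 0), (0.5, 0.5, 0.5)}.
(1, 3, 0)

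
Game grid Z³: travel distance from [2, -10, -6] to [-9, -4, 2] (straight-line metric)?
14.8661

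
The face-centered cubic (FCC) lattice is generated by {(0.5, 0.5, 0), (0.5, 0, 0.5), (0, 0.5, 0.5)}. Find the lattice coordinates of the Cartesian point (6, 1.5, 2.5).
5b₁ + 7b₂ - 2b₃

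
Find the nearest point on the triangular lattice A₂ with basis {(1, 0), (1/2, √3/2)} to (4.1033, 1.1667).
(4.5, 0.866)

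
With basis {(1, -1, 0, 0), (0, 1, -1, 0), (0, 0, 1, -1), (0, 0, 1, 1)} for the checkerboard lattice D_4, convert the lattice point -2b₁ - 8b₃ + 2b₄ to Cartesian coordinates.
(-2, 2, -6, 10)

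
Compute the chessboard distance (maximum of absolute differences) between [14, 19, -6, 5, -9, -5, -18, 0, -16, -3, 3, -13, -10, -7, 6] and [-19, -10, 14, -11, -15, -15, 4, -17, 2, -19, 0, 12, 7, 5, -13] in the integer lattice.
33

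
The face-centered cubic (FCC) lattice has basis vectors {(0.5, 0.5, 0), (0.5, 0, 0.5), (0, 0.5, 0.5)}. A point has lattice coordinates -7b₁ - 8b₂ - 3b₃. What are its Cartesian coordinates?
(-7.5, -5, -5.5)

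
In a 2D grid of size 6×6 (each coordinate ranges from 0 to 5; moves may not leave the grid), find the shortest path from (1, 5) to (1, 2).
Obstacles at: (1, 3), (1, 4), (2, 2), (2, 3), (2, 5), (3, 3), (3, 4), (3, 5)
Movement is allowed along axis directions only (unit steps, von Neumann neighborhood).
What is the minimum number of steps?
5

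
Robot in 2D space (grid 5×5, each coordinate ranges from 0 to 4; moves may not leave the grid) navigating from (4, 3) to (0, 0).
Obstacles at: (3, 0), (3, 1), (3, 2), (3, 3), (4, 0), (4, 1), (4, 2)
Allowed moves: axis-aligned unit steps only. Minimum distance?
9
(one shortest path: (4, 3) → (4, 4) → (3, 4) → (2, 4) → (1, 4) → (0, 4) → (0, 3) → (0, 2) → (0, 1) → (0, 0))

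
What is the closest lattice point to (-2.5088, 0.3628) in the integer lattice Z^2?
(-3, 0)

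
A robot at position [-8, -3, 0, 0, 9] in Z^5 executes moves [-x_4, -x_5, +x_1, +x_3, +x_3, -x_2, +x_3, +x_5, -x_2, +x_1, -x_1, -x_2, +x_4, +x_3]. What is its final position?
(-7, -6, 4, 0, 9)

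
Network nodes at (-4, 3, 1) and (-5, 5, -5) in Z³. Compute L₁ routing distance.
9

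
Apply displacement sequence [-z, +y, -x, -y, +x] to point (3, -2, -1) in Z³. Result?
(3, -2, -2)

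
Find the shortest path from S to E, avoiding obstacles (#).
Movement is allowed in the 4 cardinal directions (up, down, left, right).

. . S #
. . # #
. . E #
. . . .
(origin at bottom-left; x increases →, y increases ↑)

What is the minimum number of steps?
4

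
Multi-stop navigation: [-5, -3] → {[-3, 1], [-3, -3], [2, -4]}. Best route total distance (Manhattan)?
16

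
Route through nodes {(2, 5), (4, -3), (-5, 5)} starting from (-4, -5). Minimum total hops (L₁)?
27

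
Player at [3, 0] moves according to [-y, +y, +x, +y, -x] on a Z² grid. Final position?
(3, 1)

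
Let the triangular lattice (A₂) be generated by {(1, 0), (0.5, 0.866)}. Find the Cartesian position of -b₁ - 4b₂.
(-3, -3.464)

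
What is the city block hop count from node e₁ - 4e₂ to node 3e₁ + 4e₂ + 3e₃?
13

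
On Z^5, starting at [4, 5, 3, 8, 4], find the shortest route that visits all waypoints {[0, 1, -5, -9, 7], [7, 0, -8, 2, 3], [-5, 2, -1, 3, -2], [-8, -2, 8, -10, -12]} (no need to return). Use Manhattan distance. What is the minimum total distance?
122
(one optimal route: (4, 5, 3, 8, 4) → (7, 0, -8, 2, 3) → (0, 1, -5, -9, 7) → (-5, 2, -1, 3, -2) → (-8, -2, 8, -10, -12))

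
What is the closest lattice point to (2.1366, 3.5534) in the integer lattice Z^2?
(2, 4)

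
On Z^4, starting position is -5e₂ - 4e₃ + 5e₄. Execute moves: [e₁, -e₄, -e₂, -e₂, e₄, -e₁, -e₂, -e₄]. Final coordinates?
(0, -8, -4, 4)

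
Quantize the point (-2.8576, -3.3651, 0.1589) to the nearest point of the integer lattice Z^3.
(-3, -3, 0)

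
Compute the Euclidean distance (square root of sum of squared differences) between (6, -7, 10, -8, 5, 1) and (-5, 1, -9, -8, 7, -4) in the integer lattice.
23.9792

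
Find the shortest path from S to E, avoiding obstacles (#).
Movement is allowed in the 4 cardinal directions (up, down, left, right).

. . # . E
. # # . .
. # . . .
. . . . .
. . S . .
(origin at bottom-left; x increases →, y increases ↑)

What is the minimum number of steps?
6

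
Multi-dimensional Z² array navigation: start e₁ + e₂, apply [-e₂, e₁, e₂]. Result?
(2, 1)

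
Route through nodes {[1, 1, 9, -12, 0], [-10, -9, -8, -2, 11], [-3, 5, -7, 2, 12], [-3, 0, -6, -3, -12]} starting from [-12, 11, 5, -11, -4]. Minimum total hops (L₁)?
135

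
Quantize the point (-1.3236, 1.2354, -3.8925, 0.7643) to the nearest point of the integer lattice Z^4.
(-1, 1, -4, 1)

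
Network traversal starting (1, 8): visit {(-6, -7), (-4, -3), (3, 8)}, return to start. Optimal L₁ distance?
48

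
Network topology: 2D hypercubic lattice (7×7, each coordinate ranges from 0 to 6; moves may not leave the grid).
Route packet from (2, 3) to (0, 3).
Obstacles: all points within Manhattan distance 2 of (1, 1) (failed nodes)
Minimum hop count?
4
(one shortest path: (2, 3) → (2, 4) → (1, 4) → (0, 4) → (0, 3))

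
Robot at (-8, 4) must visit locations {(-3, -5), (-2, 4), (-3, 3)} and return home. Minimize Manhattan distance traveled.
30
(one optimal route: (-8, 4) → (-3, -5) → (-3, 3) → (-2, 4) → (-8, 4))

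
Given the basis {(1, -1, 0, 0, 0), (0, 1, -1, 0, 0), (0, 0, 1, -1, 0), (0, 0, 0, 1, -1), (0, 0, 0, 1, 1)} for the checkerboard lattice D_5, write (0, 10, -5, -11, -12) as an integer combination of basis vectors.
10b₂ + 5b₃ + 3b₄ - 9b₅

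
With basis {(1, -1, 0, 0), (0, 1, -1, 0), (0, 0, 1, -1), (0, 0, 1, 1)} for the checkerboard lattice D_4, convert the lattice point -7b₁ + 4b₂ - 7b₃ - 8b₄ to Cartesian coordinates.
(-7, 11, -19, -1)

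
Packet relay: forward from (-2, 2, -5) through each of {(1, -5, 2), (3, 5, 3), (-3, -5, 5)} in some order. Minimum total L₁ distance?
36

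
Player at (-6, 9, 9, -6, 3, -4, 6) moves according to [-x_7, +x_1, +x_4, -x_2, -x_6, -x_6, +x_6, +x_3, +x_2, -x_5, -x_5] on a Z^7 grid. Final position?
(-5, 9, 10, -5, 1, -5, 5)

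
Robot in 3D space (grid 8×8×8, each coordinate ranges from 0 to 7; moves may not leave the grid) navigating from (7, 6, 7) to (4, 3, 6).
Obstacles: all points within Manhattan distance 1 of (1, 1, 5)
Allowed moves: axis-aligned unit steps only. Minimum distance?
7
(one shortest path: (7, 6, 7) → (6, 6, 7) → (5, 6, 7) → (4, 6, 7) → (4, 5, 7) → (4, 4, 7) → (4, 3, 7) → (4, 3, 6))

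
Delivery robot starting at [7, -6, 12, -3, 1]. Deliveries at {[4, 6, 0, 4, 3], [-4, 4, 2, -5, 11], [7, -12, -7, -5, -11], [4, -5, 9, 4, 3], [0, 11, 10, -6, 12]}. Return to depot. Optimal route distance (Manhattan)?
192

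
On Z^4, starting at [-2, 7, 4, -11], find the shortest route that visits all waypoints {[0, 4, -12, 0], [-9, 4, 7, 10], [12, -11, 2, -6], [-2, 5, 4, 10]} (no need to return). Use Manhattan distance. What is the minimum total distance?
119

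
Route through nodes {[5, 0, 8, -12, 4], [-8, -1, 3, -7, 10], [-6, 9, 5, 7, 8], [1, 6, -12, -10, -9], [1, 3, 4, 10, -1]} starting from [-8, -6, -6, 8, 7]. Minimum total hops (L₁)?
169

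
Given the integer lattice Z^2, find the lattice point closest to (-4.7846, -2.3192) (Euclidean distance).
(-5, -2)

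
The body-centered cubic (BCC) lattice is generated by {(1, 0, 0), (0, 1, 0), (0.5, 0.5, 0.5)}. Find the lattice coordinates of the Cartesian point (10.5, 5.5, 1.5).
9b₁ + 4b₂ + 3b₃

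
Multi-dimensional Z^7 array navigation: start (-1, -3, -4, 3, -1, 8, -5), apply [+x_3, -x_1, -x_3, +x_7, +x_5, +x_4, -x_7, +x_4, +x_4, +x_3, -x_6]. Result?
(-2, -3, -3, 6, 0, 7, -5)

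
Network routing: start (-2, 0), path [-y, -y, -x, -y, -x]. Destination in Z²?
(-4, -3)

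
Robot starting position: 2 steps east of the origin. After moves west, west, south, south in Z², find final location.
(0, -2)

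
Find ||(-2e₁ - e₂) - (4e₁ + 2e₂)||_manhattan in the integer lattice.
9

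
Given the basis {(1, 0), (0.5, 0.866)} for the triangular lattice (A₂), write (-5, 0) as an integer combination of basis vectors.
-5b₁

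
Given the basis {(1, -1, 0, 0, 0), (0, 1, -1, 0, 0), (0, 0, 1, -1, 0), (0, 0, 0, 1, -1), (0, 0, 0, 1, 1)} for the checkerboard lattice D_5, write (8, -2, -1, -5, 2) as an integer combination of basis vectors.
8b₁ + 6b₂ + 5b₃ - b₄ + b₅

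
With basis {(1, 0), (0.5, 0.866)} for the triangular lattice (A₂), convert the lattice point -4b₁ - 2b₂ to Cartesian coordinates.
(-5, -1.732)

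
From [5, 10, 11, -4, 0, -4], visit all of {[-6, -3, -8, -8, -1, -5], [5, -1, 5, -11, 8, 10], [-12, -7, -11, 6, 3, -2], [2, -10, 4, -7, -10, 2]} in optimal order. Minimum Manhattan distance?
167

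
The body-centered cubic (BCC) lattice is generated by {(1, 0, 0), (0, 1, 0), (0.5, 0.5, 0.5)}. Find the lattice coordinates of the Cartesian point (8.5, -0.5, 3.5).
5b₁ - 4b₂ + 7b₃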